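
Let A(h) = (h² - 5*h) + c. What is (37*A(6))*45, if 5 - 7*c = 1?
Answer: 76590/7 ≈ 10941.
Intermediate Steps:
c = 4/7 (c = 5/7 - ⅐*1 = 5/7 - ⅐ = 4/7 ≈ 0.57143)
A(h) = 4/7 + h² - 5*h (A(h) = (h² - 5*h) + 4/7 = 4/7 + h² - 5*h)
(37*A(6))*45 = (37*(4/7 + 6² - 5*6))*45 = (37*(4/7 + 36 - 30))*45 = (37*(46/7))*45 = (1702/7)*45 = 76590/7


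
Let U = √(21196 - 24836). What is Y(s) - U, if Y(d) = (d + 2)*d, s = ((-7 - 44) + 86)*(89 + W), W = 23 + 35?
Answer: 26481315 - 2*I*√910 ≈ 2.6481e+7 - 60.332*I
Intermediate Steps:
W = 58
U = 2*I*√910 (U = √(-3640) = 2*I*√910 ≈ 60.332*I)
s = 5145 (s = ((-7 - 44) + 86)*(89 + 58) = (-51 + 86)*147 = 35*147 = 5145)
Y(d) = d*(2 + d) (Y(d) = (2 + d)*d = d*(2 + d))
Y(s) - U = 5145*(2 + 5145) - 2*I*√910 = 5145*5147 - 2*I*√910 = 26481315 - 2*I*√910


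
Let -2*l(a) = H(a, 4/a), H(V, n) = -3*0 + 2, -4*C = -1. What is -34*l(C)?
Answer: 34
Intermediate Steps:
C = ¼ (C = -¼*(-1) = ¼ ≈ 0.25000)
H(V, n) = 2 (H(V, n) = 0 + 2 = 2)
l(a) = -1 (l(a) = -½*2 = -1)
-34*l(C) = -34*(-1) = 34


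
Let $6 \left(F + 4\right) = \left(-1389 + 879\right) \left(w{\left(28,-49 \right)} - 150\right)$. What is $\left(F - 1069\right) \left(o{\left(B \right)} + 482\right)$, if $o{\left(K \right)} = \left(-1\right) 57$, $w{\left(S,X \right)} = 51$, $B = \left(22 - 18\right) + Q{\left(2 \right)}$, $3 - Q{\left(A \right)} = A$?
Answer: $3120350$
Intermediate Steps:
$Q{\left(A \right)} = 3 - A$
$B = 5$ ($B = \left(22 - 18\right) + \left(3 - 2\right) = 4 + \left(3 - 2\right) = 4 + 1 = 5$)
$o{\left(K \right)} = -57$
$F = 8411$ ($F = -4 + \frac{\left(-1389 + 879\right) \left(51 - 150\right)}{6} = -4 + \frac{\left(-510\right) \left(-99\right)}{6} = -4 + \frac{1}{6} \cdot 50490 = -4 + 8415 = 8411$)
$\left(F - 1069\right) \left(o{\left(B \right)} + 482\right) = \left(8411 - 1069\right) \left(-57 + 482\right) = 7342 \cdot 425 = 3120350$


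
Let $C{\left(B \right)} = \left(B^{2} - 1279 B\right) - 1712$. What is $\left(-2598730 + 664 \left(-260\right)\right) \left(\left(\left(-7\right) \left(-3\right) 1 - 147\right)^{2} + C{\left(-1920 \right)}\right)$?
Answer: $-17061229934280$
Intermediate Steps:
$C{\left(B \right)} = -1712 + B^{2} - 1279 B$
$\left(-2598730 + 664 \left(-260\right)\right) \left(\left(\left(-7\right) \left(-3\right) 1 - 147\right)^{2} + C{\left(-1920 \right)}\right) = \left(-2598730 + 664 \left(-260\right)\right) \left(\left(\left(-7\right) \left(-3\right) 1 - 147\right)^{2} - \left(-2453968 - 3686400\right)\right) = \left(-2598730 - 172640\right) \left(\left(21 \cdot 1 - 147\right)^{2} + \left(-1712 + 3686400 + 2455680\right)\right) = - 2771370 \left(\left(21 - 147\right)^{2} + 6140368\right) = - 2771370 \left(\left(-126\right)^{2} + 6140368\right) = - 2771370 \left(15876 + 6140368\right) = \left(-2771370\right) 6156244 = -17061229934280$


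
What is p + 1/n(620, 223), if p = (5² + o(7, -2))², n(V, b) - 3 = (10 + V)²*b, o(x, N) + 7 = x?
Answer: 55317939376/88508703 ≈ 625.00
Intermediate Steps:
o(x, N) = -7 + x
n(V, b) = 3 + b*(10 + V)² (n(V, b) = 3 + (10 + V)²*b = 3 + b*(10 + V)²)
p = 625 (p = (5² + (-7 + 7))² = (25 + 0)² = 25² = 625)
p + 1/n(620, 223) = 625 + 1/(3 + 223*(10 + 620)²) = 625 + 1/(3 + 223*630²) = 625 + 1/(3 + 223*396900) = 625 + 1/(3 + 88508700) = 625 + 1/88508703 = 55317939376/88508703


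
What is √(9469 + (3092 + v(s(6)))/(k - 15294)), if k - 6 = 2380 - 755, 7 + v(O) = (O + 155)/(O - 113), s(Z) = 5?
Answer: √143176229430546/122967 ≈ 97.308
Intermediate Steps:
v(O) = -7 + (155 + O)/(-113 + O) (v(O) = -7 + (O + 155)/(O - 113) = -7 + (155 + O)/(-113 + O))
k = 1631 (k = 6 + (2380 - 755) = 6 + 1625 = 1631)
√(9469 + (3092 + v(s(6)))/(k - 15294)) = √(9469 + (3092 + 2*(473 - 3*5)/(-113 + 5))/(1631 - 15294)) = √(9469 + (3092 + 2*(473 - 15)/(-108))/(-13663)) = √(9469 + (3092 + 2*(-1/108)*458)*(-1/13663)) = √(9469 + (3092 - 229/27)*(-1/13663)) = √(9469 + (83255/27)*(-1/13663)) = √(9469 - 83255/368901) = √(3493040314/368901) = √143176229430546/122967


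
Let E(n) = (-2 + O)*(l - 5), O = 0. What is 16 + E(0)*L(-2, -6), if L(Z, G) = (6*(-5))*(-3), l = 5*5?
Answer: -3584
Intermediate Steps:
l = 25
E(n) = -40 (E(n) = (-2 + 0)*(25 - 5) = -2*20 = -40)
L(Z, G) = 90 (L(Z, G) = -30*(-3) = 90)
16 + E(0)*L(-2, -6) = 16 - 40*90 = 16 - 3600 = -3584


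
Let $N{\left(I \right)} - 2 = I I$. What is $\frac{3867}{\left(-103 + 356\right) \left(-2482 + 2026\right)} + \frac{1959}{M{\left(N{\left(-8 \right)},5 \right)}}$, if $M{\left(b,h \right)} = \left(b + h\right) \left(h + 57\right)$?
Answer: $\frac{34830563}{84641656} \approx 0.41151$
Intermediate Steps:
$N{\left(I \right)} = 2 + I^{2}$ ($N{\left(I \right)} = 2 + I I = 2 + I^{2}$)
$M{\left(b,h \right)} = \left(57 + h\right) \left(b + h\right)$ ($M{\left(b,h \right)} = \left(b + h\right) \left(57 + h\right) = \left(57 + h\right) \left(b + h\right)$)
$\frac{3867}{\left(-103 + 356\right) \left(-2482 + 2026\right)} + \frac{1959}{M{\left(N{\left(-8 \right)},5 \right)}} = \frac{3867}{\left(-103 + 356\right) \left(-2482 + 2026\right)} + \frac{1959}{5^{2} + 57 \left(2 + \left(-8\right)^{2}\right) + 57 \cdot 5 + \left(2 + \left(-8\right)^{2}\right) 5} = \frac{3867}{253 \left(-456\right)} + \frac{1959}{25 + 57 \left(2 + 64\right) + 285 + \left(2 + 64\right) 5} = \frac{3867}{-115368} + \frac{1959}{25 + 57 \cdot 66 + 285 + 66 \cdot 5} = 3867 \left(- \frac{1}{115368}\right) + \frac{1959}{25 + 3762 + 285 + 330} = - \frac{1289}{38456} + \frac{1959}{4402} = \frac{34830563}{84641656}$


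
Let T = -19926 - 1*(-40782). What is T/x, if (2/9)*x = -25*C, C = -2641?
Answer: 13904/198075 ≈ 0.070196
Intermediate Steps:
T = 20856 (T = -19926 + 40782 = 20856)
x = 594225/2 (x = 9*(-25*(-2641))/2 = (9/2)*66025 = 594225/2 ≈ 2.9711e+5)
T/x = 20856/(594225/2) = 20856*(2/594225) = 13904/198075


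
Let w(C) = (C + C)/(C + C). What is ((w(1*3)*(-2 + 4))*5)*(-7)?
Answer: -70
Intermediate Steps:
w(C) = 1 (w(C) = (2*C)/((2*C)) = (2*C)*(1/(2*C)) = 1)
((w(1*3)*(-2 + 4))*5)*(-7) = ((1*(-2 + 4))*5)*(-7) = ((1*2)*5)*(-7) = (2*5)*(-7) = 10*(-7) = -70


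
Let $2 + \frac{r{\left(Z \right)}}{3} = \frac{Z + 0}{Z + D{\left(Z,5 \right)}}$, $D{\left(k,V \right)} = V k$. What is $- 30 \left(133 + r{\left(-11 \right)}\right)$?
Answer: $-3825$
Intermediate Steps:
$r{\left(Z \right)} = - \frac{11}{2}$ ($r{\left(Z \right)} = -6 + 3 \frac{Z + 0}{Z + 5 Z} = -6 + 3 \frac{Z}{6 Z} = -6 + 3 Z \frac{1}{6 Z} = -6 + 3 \cdot \frac{1}{6} = -6 + \frac{1}{2} = - \frac{11}{2}$)
$- 30 \left(133 + r{\left(-11 \right)}\right) = - 30 \left(133 - \frac{11}{2}\right) = \left(-30\right) \frac{255}{2} = -3825$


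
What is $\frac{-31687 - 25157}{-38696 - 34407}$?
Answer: $\frac{56844}{73103} \approx 0.77759$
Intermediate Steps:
$\frac{-31687 - 25157}{-38696 - 34407} = - \frac{56844}{-73103} = \left(-56844\right) \left(- \frac{1}{73103}\right) = \frac{56844}{73103}$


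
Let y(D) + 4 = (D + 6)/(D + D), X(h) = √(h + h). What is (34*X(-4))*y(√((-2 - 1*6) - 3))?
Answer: 204*√22/11 - 238*I*√2 ≈ 86.986 - 336.58*I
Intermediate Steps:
X(h) = √2*√h (X(h) = √(2*h) = √2*√h)
y(D) = -4 + (6 + D)/(2*D) (y(D) = -4 + (D + 6)/(D + D) = -4 + (6 + D)/((2*D)) = -4 + (6 + D)*(1/(2*D)) = -4 + (6 + D)/(2*D))
(34*X(-4))*y(√((-2 - 1*6) - 3)) = (34*(√2*√(-4)))*(-7/2 + 3/(√((-2 - 1*6) - 3))) = (34*(√2*(2*I)))*(-7/2 + 3/(√((-2 - 6) - 3))) = (34*(2*I*√2))*(-7/2 + 3/(√(-8 - 3))) = (68*I*√2)*(-7/2 + 3/(√(-11))) = (68*I*√2)*(-7/2 + 3/((I*√11))) = (68*I*√2)*(-7/2 + 3*(-I*√11/11)) = (68*I*√2)*(-7/2 - 3*I*√11/11) = 68*I*√2*(-7/2 - 3*I*√11/11)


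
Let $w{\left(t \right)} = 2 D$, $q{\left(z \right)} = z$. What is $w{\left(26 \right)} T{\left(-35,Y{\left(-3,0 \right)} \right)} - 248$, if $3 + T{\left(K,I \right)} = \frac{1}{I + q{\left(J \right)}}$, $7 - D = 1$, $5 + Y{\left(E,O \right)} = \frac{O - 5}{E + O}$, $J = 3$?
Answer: $-320$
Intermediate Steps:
$Y{\left(E,O \right)} = -5 + \frac{-5 + O}{E + O}$ ($Y{\left(E,O \right)} = -5 + \frac{O - 5}{E + O} = -5 + \frac{-5 + O}{E + O}$)
$D = 6$ ($D = 7 - 1 = 6$)
$w{\left(t \right)} = 12$ ($w{\left(t \right)} = 2 \cdot 6 = 12$)
$T{\left(K,I \right)} = -3 + \frac{1}{3 + I}$ ($T{\left(K,I \right)} = -3 + \frac{1}{I + 3} = -3 + \frac{1}{3 + I}$)
$w{\left(26 \right)} T{\left(-35,Y{\left(-3,0 \right)} \right)} - 248 = 12 \frac{-8 - 3 \frac{-5 - -15 - 0}{-3 + 0}}{3 + \frac{-5 - -15 - 0}{-3 + 0}} - 248 = 12 \frac{-8 - 3 \frac{-5 + 15 + 0}{-3}}{3 + \frac{-5 + 15 + 0}{-3}} - 248 = 12 \frac{-8 - 3 \left(\left(- \frac{1}{3}\right) 10\right)}{3 - \frac{10}{3}} - 248 = 12 \frac{-8 - -10}{3 - \frac{10}{3}} - 248 = 12 \frac{-8 + 10}{- \frac{1}{3}} - 248 = 12 \left(\left(-3\right) 2\right) - 248 = 12 \left(-6\right) - 248 = -72 - 248 = -320$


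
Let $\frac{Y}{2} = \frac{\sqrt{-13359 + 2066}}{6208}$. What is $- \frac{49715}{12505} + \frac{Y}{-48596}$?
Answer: $- \frac{163}{41} - \frac{i \sqrt{11293}}{150841984} \approx -3.9756 - 7.045 \cdot 10^{-7} i$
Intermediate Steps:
$Y = \frac{i \sqrt{11293}}{3104}$ ($Y = 2 \frac{\sqrt{-13359 + 2066}}{6208} = 2 \sqrt{-11293} \cdot \frac{1}{6208} = 2 i \sqrt{11293} \cdot \frac{1}{6208} = 2 \frac{i \sqrt{11293}}{6208} = \frac{i \sqrt{11293}}{3104} \approx 0.034236 i$)
$- \frac{49715}{12505} + \frac{Y}{-48596} = - \frac{49715}{12505} + \frac{\frac{1}{3104} i \sqrt{11293}}{-48596} = \left(-49715\right) \frac{1}{12505} + \frac{i \sqrt{11293}}{3104} \left(- \frac{1}{48596}\right) = - \frac{163}{41} - \frac{i \sqrt{11293}}{150841984}$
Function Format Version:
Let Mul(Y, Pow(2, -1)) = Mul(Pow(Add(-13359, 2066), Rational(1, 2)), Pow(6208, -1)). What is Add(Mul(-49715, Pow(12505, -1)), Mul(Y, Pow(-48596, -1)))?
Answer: Add(Rational(-163, 41), Mul(Rational(-1, 150841984), I, Pow(11293, Rational(1, 2)))) ≈ Add(-3.9756, Mul(-7.0450e-7, I))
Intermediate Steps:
Y = Mul(Rational(1, 3104), I, Pow(11293, Rational(1, 2))) (Y = Mul(2, Mul(Pow(Add(-13359, 2066), Rational(1, 2)), Pow(6208, -1))) = Mul(2, Mul(Pow(-11293, Rational(1, 2)), Rational(1, 6208))) = Mul(2, Mul(Mul(I, Pow(11293, Rational(1, 2))), Rational(1, 6208))) = Mul(2, Mul(Rational(1, 6208), I, Pow(11293, Rational(1, 2)))) = Mul(Rational(1, 3104), I, Pow(11293, Rational(1, 2))) ≈ Mul(0.034236, I))
Add(Mul(-49715, Pow(12505, -1)), Mul(Y, Pow(-48596, -1))) = Add(Mul(-49715, Pow(12505, -1)), Mul(Mul(Rational(1, 3104), I, Pow(11293, Rational(1, 2))), Pow(-48596, -1))) = Add(Mul(-49715, Rational(1, 12505)), Mul(Mul(Rational(1, 3104), I, Pow(11293, Rational(1, 2))), Rational(-1, 48596))) = Add(Rational(-163, 41), Mul(Rational(-1, 150841984), I, Pow(11293, Rational(1, 2))))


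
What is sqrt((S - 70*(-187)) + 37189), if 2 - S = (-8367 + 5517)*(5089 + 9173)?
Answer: sqrt(40696981) ≈ 6379.4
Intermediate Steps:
S = 40646702 (S = 2 - (-8367 + 5517)*(5089 + 9173) = 2 - (-2850)*14262 = 2 - 1*(-40646700) = 2 + 40646700 = 40646702)
sqrt((S - 70*(-187)) + 37189) = sqrt((40646702 - 70*(-187)) + 37189) = sqrt((40646702 - 1*(-13090)) + 37189) = sqrt((40646702 + 13090) + 37189) = sqrt(40659792 + 37189) = sqrt(40696981)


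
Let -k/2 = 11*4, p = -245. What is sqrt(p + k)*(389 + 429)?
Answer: 2454*I*sqrt(37) ≈ 14927.0*I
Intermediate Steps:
k = -88 (k = -22*4 = -2*44 = -88)
sqrt(p + k)*(389 + 429) = sqrt(-245 - 88)*(389 + 429) = sqrt(-333)*818 = (3*I*sqrt(37))*818 = 2454*I*sqrt(37)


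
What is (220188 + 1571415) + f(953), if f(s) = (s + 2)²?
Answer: 2703628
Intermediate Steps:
f(s) = (2 + s)²
(220188 + 1571415) + f(953) = (220188 + 1571415) + (2 + 953)² = 1791603 + 955² = 1791603 + 912025 = 2703628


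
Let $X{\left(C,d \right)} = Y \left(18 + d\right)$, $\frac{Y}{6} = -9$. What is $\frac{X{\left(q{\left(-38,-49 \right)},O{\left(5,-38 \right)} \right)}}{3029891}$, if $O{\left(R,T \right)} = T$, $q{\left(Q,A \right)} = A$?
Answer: $\frac{1080}{3029891} \approx 0.00035645$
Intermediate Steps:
$Y = -54$ ($Y = 6 \left(-9\right) = -54$)
$X{\left(C,d \right)} = -972 - 54 d$ ($X{\left(C,d \right)} = - 54 \left(18 + d\right) = -972 - 54 d$)
$\frac{X{\left(q{\left(-38,-49 \right)},O{\left(5,-38 \right)} \right)}}{3029891} = \frac{-972 - -2052}{3029891} = \left(-972 + 2052\right) \frac{1}{3029891} = 1080 \cdot \frac{1}{3029891} = \frac{1080}{3029891}$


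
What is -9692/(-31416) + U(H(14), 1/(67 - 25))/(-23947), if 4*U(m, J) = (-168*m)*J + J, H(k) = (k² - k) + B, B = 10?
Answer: 21647819/68392632 ≈ 0.31652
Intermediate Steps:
H(k) = 10 + k² - k (H(k) = (k² - k) + 10 = 10 + k² - k)
U(m, J) = J/4 - 42*J*m (U(m, J) = ((-168*m)*J + J)/4 = (-168*J*m + J)/4 = (J - 168*J*m)/4 = J/4 - 42*J*m)
-9692/(-31416) + U(H(14), 1/(67 - 25))/(-23947) = -9692/(-31416) + ((1 - 168*(10 + 14² - 1*14))/(4*(67 - 25)))/(-23947) = -9692*(-1/31416) + ((¼)*(1 - 168*(10 + 196 - 14))/42)*(-1/23947) = 2423/7854 + ((¼)*(1/42)*(1 - 168*192))*(-1/23947) = 2423/7854 + ((¼)*(1/42)*(1 - 32256))*(-1/23947) = 2423/7854 + ((¼)*(1/42)*(-32255))*(-1/23947) = 2423/7854 - 32255/168*(-1/23947) = 2423/7854 + 32255/4023096 = 21647819/68392632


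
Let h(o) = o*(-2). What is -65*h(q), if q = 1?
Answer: 130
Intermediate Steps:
h(o) = -2*o
-65*h(q) = -(-130) = -65*(-2) = 130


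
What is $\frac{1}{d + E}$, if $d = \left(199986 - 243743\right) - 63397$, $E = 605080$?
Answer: $\frac{1}{497926} \approx 2.0083 \cdot 10^{-6}$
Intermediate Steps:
$d = -107154$ ($d = -43757 - 63397 = -107154$)
$\frac{1}{d + E} = \frac{1}{-107154 + 605080} = \frac{1}{497926}$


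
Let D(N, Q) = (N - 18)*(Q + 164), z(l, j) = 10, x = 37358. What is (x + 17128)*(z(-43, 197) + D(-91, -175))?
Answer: 65873574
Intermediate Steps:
D(N, Q) = (-18 + N)*(164 + Q)
(x + 17128)*(z(-43, 197) + D(-91, -175)) = (37358 + 17128)*(10 + (-2952 - 18*(-175) + 164*(-91) - 91*(-175))) = 54486*(10 + (-2952 + 3150 - 14924 + 15925)) = 54486*(10 + 1199) = 54486*1209 = 65873574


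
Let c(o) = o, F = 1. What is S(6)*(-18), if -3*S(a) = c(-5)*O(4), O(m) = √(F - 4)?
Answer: -30*I*√3 ≈ -51.962*I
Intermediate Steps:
O(m) = I*√3 (O(m) = √(1 - 4) = √(-3) = I*√3)
S(a) = 5*I*√3/3 (S(a) = -(-5)*I*√3/3 = 5*I*√3/3)
S(6)*(-18) = (5*I*√3/3)*(-18) = -30*I*√3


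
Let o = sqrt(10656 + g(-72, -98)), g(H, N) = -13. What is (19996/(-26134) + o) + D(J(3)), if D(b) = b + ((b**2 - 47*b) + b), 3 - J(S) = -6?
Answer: -4243706/13067 + sqrt(10643) ≈ -221.60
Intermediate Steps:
J(S) = 9 (J(S) = 3 - 1*(-6) = 3 + 6 = 9)
o = sqrt(10643) (o = sqrt(10656 - 13) = sqrt(10643) ≈ 103.16)
D(b) = b**2 - 45*b (D(b) = b + (b**2 - 46*b) = b**2 - 45*b)
(19996/(-26134) + o) + D(J(3)) = (19996/(-26134) + sqrt(10643)) + 9*(-45 + 9) = (19996*(-1/26134) + sqrt(10643)) + 9*(-36) = (-9998/13067 + sqrt(10643)) - 324 = -4243706/13067 + sqrt(10643)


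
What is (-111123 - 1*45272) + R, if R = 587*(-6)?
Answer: -159917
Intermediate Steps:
R = -3522
(-111123 - 1*45272) + R = (-111123 - 1*45272) - 3522 = (-111123 - 45272) - 3522 = -156395 - 3522 = -159917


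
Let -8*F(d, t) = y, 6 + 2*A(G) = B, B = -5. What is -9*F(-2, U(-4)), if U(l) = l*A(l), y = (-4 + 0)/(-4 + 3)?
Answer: 9/2 ≈ 4.5000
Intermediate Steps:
A(G) = -11/2 (A(G) = -3 + (½)*(-5) = -3 - 5/2 = -11/2)
y = 4 (y = -4/(-1) = -4*(-1) = 4)
U(l) = -11*l/2 (U(l) = l*(-11/2) = -11*l/2)
F(d, t) = -½ (F(d, t) = -⅛*4 = -½)
-9*F(-2, U(-4)) = -9*(-½) = 9/2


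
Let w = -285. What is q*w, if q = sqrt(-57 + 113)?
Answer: -570*sqrt(14) ≈ -2132.7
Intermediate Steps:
q = 2*sqrt(14) (q = sqrt(56) = 2*sqrt(14) ≈ 7.4833)
q*w = (2*sqrt(14))*(-285) = -570*sqrt(14)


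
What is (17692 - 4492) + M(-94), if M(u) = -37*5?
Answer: 13015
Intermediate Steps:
M(u) = -185
(17692 - 4492) + M(-94) = (17692 - 4492) - 185 = 13200 - 185 = 13015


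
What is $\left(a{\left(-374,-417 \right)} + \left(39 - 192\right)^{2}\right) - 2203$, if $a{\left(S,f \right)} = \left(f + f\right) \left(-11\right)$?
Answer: $30380$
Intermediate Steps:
$a{\left(S,f \right)} = - 22 f$ ($a{\left(S,f \right)} = 2 f \left(-11\right) = - 22 f$)
$\left(a{\left(-374,-417 \right)} + \left(39 - 192\right)^{2}\right) - 2203 = \left(\left(-22\right) \left(-417\right) + \left(39 - 192\right)^{2}\right) - 2203 = \left(9174 + \left(-153\right)^{2}\right) - 2203 = \left(9174 + 23409\right) - 2203 = 32583 - 2203 = 30380$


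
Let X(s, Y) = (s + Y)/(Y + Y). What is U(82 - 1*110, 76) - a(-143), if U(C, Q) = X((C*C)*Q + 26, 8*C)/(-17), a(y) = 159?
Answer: -575779/3808 ≈ -151.20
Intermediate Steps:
X(s, Y) = (Y + s)/(2*Y) (X(s, Y) = (Y + s)/((2*Y)) = (Y + s)*(1/(2*Y)) = (Y + s)/(2*Y))
U(C, Q) = -(26 + 8*C + Q*C²)/(272*C) (U(C, Q) = ((8*C + ((C*C)*Q + 26))/(2*((8*C))))/(-17) = ((1/(8*C))*(8*C + (C²*Q + 26))/2)*(-1/17) = ((1/(8*C))*(8*C + (Q*C² + 26))/2)*(-1/17) = ((1/(8*C))*(8*C + (26 + Q*C²))/2)*(-1/17) = ((1/(8*C))*(26 + 8*C + Q*C²)/2)*(-1/17) = ((26 + 8*C + Q*C²)/(16*C))*(-1/17) = -(26 + 8*C + Q*C²)/(272*C))
U(82 - 1*110, 76) - a(-143) = (-26 - 8*(82 - 1*110) - 1*76*(82 - 1*110)²)/(272*(82 - 1*110)) - 1*159 = (-26 - 8*(82 - 110) - 1*76*(82 - 110)²)/(272*(82 - 110)) - 159 = (1/272)*(-26 - 8*(-28) - 1*76*(-28)²)/(-28) - 159 = (1/272)*(-1/28)*(-26 + 224 - 1*76*784) - 159 = (1/272)*(-1/28)*(-26 + 224 - 59584) - 159 = (1/272)*(-1/28)*(-59386) - 159 = 29693/3808 - 159 = -575779/3808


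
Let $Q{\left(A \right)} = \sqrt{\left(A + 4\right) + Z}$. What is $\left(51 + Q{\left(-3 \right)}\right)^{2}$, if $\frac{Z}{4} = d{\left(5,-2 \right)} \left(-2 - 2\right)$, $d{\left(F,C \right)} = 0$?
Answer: $2704$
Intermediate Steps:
$Z = 0$ ($Z = 4 \cdot 0 \left(-2 - 2\right) = 4 \cdot 0 \left(-4\right) = 4 \cdot 0 = 0$)
$Q{\left(A \right)} = \sqrt{4 + A}$ ($Q{\left(A \right)} = \sqrt{\left(A + 4\right) + 0} = \sqrt{\left(4 + A\right) + 0} = \sqrt{4 + A}$)
$\left(51 + Q{\left(-3 \right)}\right)^{2} = \left(51 + \sqrt{4 - 3}\right)^{2} = \left(51 + \sqrt{1}\right)^{2} = \left(51 + 1\right)^{2} = 52^{2} = 2704$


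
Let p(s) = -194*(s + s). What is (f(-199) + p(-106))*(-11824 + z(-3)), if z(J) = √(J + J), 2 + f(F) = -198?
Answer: -483932672 + 40928*I*√6 ≈ -4.8393e+8 + 1.0025e+5*I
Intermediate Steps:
f(F) = -200 (f(F) = -2 - 198 = -200)
z(J) = √2*√J (z(J) = √(2*J) = √2*√J)
p(s) = -388*s
(f(-199) + p(-106))*(-11824 + z(-3)) = (-200 - 388*(-106))*(-11824 + √2*√(-3)) = (-200 + 41128)*(-11824 + √2*(I*√3)) = 40928*(-11824 + I*√6) = -483932672 + 40928*I*√6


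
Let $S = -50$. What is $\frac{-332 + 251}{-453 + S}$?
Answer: $\frac{81}{503} \approx 0.16103$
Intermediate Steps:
$\frac{-332 + 251}{-453 + S} = \frac{-332 + 251}{-453 - 50} = - \frac{81}{-503} = \left(-81\right) \left(- \frac{1}{503}\right) = \frac{81}{503}$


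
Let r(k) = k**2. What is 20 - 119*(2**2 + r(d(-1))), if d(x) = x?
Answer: -575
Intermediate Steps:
20 - 119*(2**2 + r(d(-1))) = 20 - 119*(2**2 + (-1)**2) = 20 - 119*(4 + 1) = 20 - 119*5 = 20 - 595 = -575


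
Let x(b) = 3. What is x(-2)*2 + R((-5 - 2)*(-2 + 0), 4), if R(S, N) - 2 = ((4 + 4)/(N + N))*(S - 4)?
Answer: 18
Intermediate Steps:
R(S, N) = 2 + 4*(-4 + S)/N (R(S, N) = 2 + ((4 + 4)/(N + N))*(S - 4) = 2 + (8/((2*N)))*(-4 + S) = 2 + (8*(1/(2*N)))*(-4 + S) = 2 + (4/N)*(-4 + S) = 2 + 4*(-4 + S)/N)
x(-2)*2 + R((-5 - 2)*(-2 + 0), 4) = 3*2 + 2*(-8 + 4 + 2*((-5 - 2)*(-2 + 0)))/4 = 6 + 2*(¼)*(-8 + 4 + 2*(-7*(-2))) = 6 + 2*(¼)*(-8 + 4 + 2*14) = 6 + 2*(¼)*(-8 + 4 + 28) = 6 + 2*(¼)*24 = 6 + 12 = 18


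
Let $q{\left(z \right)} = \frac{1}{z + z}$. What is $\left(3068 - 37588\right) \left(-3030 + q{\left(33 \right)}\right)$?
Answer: $\frac{3451637540}{33} \approx 1.046 \cdot 10^{8}$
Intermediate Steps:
$q{\left(z \right)} = \frac{1}{2 z}$
$\left(3068 - 37588\right) \left(-3030 + q{\left(33 \right)}\right) = \left(3068 - 37588\right) \left(-3030 + \frac{1}{2 \cdot 33}\right) = - 34520 \left(-3030 + \frac{1}{2} \cdot \frac{1}{33}\right) = - 34520 \left(-3030 + \frac{1}{66}\right) = \left(-34520\right) \left(- \frac{199979}{66}\right) = \frac{3451637540}{33}$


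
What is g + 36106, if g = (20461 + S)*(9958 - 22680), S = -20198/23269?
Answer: -6055936259028/23269 ≈ -2.6026e+8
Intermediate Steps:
S = -20198/23269 (S = -20198*1/23269 = -20198/23269 ≈ -0.86802)
g = -6056776409542/23269 (g = (20461 - 20198/23269)*(9958 - 22680) = (476086811/23269)*(-12722) = -6056776409542/23269 ≈ -2.6029e+8)
g + 36106 = -6056776409542/23269 + 36106 = -6055936259028/23269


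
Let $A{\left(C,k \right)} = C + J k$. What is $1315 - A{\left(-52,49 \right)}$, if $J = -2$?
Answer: $1465$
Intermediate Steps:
$A{\left(C,k \right)} = C - 2 k$
$1315 - A{\left(-52,49 \right)} = 1315 - \left(-52 - 98\right) = 1315 - -150 = 1315 + 150 = 1465$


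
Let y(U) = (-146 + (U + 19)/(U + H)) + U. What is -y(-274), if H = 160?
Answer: 15875/38 ≈ 417.76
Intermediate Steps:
y(U) = -146 + U + (19 + U)/(160 + U) (y(U) = (-146 + (U + 19)/(U + 160)) + U = (-146 + (19 + U)/(160 + U)) + U = -146 + U + (19 + U)/(160 + U))
-y(-274) = -(-23341 + (-274)² + 15*(-274))/(160 - 274) = -(-23341 + 75076 - 4110)/(-114) = -(-1)*47625/114 = -1*(-15875/38) = 15875/38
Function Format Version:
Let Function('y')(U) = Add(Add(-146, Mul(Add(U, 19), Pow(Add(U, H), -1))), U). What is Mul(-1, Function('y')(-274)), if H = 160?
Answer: Rational(15875, 38) ≈ 417.76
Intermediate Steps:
Function('y')(U) = Add(-146, U, Mul(Pow(Add(160, U), -1), Add(19, U))) (Function('y')(U) = Add(Add(-146, Mul(Add(U, 19), Pow(Add(U, 160), -1))), U) = Add(Add(-146, Mul(Add(19, U), Pow(Add(160, U), -1))), U) = Add(Add(-146, Mul(Pow(Add(160, U), -1), Add(19, U))), U) = Add(-146, U, Mul(Pow(Add(160, U), -1), Add(19, U))))
Mul(-1, Function('y')(-274)) = Mul(-1, Mul(Pow(Add(160, -274), -1), Add(-23341, Pow(-274, 2), Mul(15, -274)))) = Mul(-1, Mul(Pow(-114, -1), Add(-23341, 75076, -4110))) = Mul(-1, Mul(Rational(-1, 114), 47625)) = Mul(-1, Rational(-15875, 38)) = Rational(15875, 38)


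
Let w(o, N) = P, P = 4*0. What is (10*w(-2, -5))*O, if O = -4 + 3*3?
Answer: 0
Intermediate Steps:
P = 0
w(o, N) = 0
O = 5 (O = -4 + 9 = 5)
(10*w(-2, -5))*O = (10*0)*5 = 0*5 = 0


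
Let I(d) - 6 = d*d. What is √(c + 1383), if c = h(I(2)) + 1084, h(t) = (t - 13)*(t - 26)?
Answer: √2515 ≈ 50.150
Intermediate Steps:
I(d) = 6 + d² (I(d) = 6 + d*d = 6 + d²)
h(t) = (-26 + t)*(-13 + t) (h(t) = (-13 + t)*(-26 + t) = (-26 + t)*(-13 + t))
c = 1132 (c = (338 + (6 + 2²)² - 39*(6 + 2²)) + 1084 = (338 + (6 + 4)² - 39*(6 + 4)) + 1084 = (338 + 10² - 39*10) + 1084 = (338 + 100 - 390) + 1084 = 48 + 1084 = 1132)
√(c + 1383) = √(1132 + 1383) = √2515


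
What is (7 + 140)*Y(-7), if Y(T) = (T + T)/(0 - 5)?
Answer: 2058/5 ≈ 411.60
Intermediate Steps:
Y(T) = -2*T/5 (Y(T) = (2*T)/(-5) = (2*T)*(-⅕) = -2*T/5)
(7 + 140)*Y(-7) = (7 + 140)*(-⅖*(-7)) = 147*(14/5) = 2058/5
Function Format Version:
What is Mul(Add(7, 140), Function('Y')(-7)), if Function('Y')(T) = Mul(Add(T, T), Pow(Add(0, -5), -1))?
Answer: Rational(2058, 5) ≈ 411.60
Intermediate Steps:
Function('Y')(T) = Mul(Rational(-2, 5), T) (Function('Y')(T) = Mul(Mul(2, T), Pow(-5, -1)) = Mul(Mul(2, T), Rational(-1, 5)) = Mul(Rational(-2, 5), T))
Mul(Add(7, 140), Function('Y')(-7)) = Mul(Add(7, 140), Mul(Rational(-2, 5), -7)) = Mul(147, Rational(14, 5)) = Rational(2058, 5)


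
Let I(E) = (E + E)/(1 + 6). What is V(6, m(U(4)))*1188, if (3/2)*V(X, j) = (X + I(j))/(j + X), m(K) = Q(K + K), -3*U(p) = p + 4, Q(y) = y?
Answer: 37224/7 ≈ 5317.7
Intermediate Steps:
U(p) = -4/3 - p/3 (U(p) = -(p + 4)/3 = -(4 + p)/3 = -4/3 - p/3)
m(K) = 2*K (m(K) = K + K = 2*K)
I(E) = 2*E/7 (I(E) = (2*E)/7 = (2*E)*(1/7) = 2*E/7)
V(X, j) = 2*(X + 2*j/7)/(3*(X + j)) (V(X, j) = 2*((X + 2*j/7)/(j + X))/3 = 2*((X + 2*j/7)/(X + j))/3 = 2*(X + 2*j/7)/(3*(X + j)))
V(6, m(U(4)))*1188 = (2*(2*(2*(-4/3 - 1/3*4)) + 7*6)/(21*(6 + 2*(-4/3 - 1/3*4))))*1188 = (2*(2*(2*(-4/3 - 4/3)) + 42)/(21*(6 + 2*(-4/3 - 4/3))))*1188 = (2*(2*(2*(-8/3)) + 42)/(21*(6 + 2*(-8/3))))*1188 = (2*(2*(-16/3) + 42)/(21*(6 - 16/3)))*1188 = (2*(-32/3 + 42)/(21*(2/3)))*1188 = ((2/21)*(3/2)*(94/3))*1188 = (94/21)*1188 = 37224/7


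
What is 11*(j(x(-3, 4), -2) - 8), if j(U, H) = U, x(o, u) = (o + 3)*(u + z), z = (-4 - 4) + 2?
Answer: -88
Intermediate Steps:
z = -6 (z = -8 + 2 = -6)
x(o, u) = (-6 + u)*(3 + o) (x(o, u) = (o + 3)*(u - 6) = (3 + o)*(-6 + u) = (-6 + u)*(3 + o))
11*(j(x(-3, 4), -2) - 8) = 11*((-18 - 6*(-3) + 3*4 - 3*4) - 8) = 11*((-18 + 18 + 12 - 12) - 8) = 11*(0 - 8) = 11*(-8) = -88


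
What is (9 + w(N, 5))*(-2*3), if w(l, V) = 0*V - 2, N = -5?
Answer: -42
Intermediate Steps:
w(l, V) = -2 (w(l, V) = 0 - 2 = -2)
(9 + w(N, 5))*(-2*3) = (9 - 2)*(-2*3) = 7*(-6) = -42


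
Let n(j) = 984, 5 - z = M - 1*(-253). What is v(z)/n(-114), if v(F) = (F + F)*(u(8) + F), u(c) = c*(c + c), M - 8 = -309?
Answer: 9593/492 ≈ 19.498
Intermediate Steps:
M = -301 (M = 8 - 309 = -301)
z = 53 (z = 5 - (-301 - 1*(-253)) = 5 - (-301 + 253) = 5 - 1*(-48) = 5 + 48 = 53)
u(c) = 2*c**2 (u(c) = c*(2*c) = 2*c**2)
v(F) = 2*F*(128 + F) (v(F) = (F + F)*(2*8**2 + F) = (2*F)*(2*64 + F) = (2*F)*(128 + F) = 2*F*(128 + F))
v(z)/n(-114) = (2*53*(128 + 53))/984 = (2*53*181)*(1/984) = 19186*(1/984) = 9593/492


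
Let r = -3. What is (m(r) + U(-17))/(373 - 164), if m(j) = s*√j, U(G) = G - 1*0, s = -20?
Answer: -17/209 - 20*I*√3/209 ≈ -0.08134 - 0.16575*I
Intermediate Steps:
U(G) = G (U(G) = G + 0 = G)
m(j) = -20*√j
(m(r) + U(-17))/(373 - 164) = (-20*I*√3 - 17)/(373 - 164) = (-20*I*√3 - 17)/209 = (-20*I*√3 - 17)*(1/209) = (-17 - 20*I*√3)*(1/209) = -17/209 - 20*I*√3/209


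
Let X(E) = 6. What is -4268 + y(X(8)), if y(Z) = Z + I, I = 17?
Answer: -4245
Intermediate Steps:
y(Z) = 17 + Z (y(Z) = Z + 17 = 17 + Z)
-4268 + y(X(8)) = -4268 + (17 + 6) = -4268 + 23 = -4245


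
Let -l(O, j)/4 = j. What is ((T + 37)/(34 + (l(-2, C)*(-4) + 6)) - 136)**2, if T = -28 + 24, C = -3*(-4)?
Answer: 993447361/53824 ≈ 18457.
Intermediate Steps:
C = 12
l(O, j) = -4*j
T = -4
((T + 37)/(34 + (l(-2, C)*(-4) + 6)) - 136)**2 = ((-4 + 37)/(34 + (-4*12*(-4) + 6)) - 136)**2 = (33/(34 + (-48*(-4) + 6)) - 136)**2 = (33/(34 + (192 + 6)) - 136)**2 = (33/(34 + 198) - 136)**2 = (33/232 - 136)**2 = (-31519/232)**2 = 993447361/53824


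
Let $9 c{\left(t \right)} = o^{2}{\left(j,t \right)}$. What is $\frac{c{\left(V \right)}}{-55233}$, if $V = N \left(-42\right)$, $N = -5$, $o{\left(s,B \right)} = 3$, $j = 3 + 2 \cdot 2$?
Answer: $- \frac{1}{55233} \approx -1.8105 \cdot 10^{-5}$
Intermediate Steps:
$j = 7$ ($j = 3 + 4 = 7$)
$V = 210$ ($V = \left(-5\right) \left(-42\right) = 210$)
$c{\left(t \right)} = 1$ ($c{\left(t \right)} = \frac{3^{2}}{9} = \frac{1}{9} \cdot 9 = 1$)
$\frac{c{\left(V \right)}}{-55233} = 1 \frac{1}{-55233} = 1 \left(- \frac{1}{55233}\right) = - \frac{1}{55233}$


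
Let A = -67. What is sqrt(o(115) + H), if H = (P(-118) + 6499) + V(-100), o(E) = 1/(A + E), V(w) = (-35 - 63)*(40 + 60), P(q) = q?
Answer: I*sqrt(492333)/12 ≈ 58.472*I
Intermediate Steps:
V(w) = -9800 (V(w) = -98*100 = -9800)
o(E) = 1/(-67 + E)
H = -3419 (H = (-118 + 6499) - 9800 = 6381 - 9800 = -3419)
sqrt(o(115) + H) = sqrt(1/(-67 + 115) - 3419) = sqrt(1/48 - 3419) = sqrt(-164111/48) = I*sqrt(492333)/12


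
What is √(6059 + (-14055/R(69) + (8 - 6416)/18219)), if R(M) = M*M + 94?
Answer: √210578097859631954/5896883 ≈ 77.819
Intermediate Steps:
R(M) = 94 + M² (R(M) = M² + 94 = 94 + M²)
√(6059 + (-14055/R(69) + (8 - 6416)/18219)) = √(6059 + (-14055/(94 + 69²) + (8 - 6416)/18219)) = √(6059 + (-14055/(94 + 4761) - 6408*1/18219)) = √(6059 + (-14055/4855 - 2136/6073)) = √(6059 + (-14055*1/4855 - 2136/6073)) = √(6059 + (-2811/971 - 2136/6073)) = √(6059 - 19145259/5896883) = √(35710068838/5896883) = √210578097859631954/5896883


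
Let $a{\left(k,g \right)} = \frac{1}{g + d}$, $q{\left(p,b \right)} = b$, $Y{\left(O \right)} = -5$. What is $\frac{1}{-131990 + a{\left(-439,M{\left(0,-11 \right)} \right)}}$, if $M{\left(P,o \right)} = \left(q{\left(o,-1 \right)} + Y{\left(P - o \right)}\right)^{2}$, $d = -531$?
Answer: $- \frac{495}{65335051} \approx -7.5763 \cdot 10^{-6}$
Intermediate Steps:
$M{\left(P,o \right)} = 36$ ($M{\left(P,o \right)} = \left(-1 - 5\right)^{2} = \left(-6\right)^{2} = 36$)
$a{\left(k,g \right)} = \frac{1}{-531 + g}$ ($a{\left(k,g \right)} = \frac{1}{g - 531} = \frac{1}{-531 + g}$)
$\frac{1}{-131990 + a{\left(-439,M{\left(0,-11 \right)} \right)}} = \frac{1}{-131990 + \frac{1}{-531 + 36}} = \frac{1}{-131990 + \frac{1}{-495}} = \frac{1}{-131990 - \frac{1}{495}} = \frac{1}{- \frac{65335051}{495}} = - \frac{495}{65335051}$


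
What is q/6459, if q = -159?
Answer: -53/2153 ≈ -0.024617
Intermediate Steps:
q/6459 = -159/6459 = -159*1/6459 = -53/2153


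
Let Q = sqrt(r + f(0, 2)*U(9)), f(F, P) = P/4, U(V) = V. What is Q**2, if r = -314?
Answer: -619/2 ≈ -309.50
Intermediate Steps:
f(F, P) = P/4
Q = I*sqrt(1238)/2 (Q = sqrt(-314 + ((1/4)*2)*9) = sqrt(-314 + (1/2)*9) = sqrt(-314 + 9/2) = sqrt(-619/2) = I*sqrt(1238)/2 ≈ 17.593*I)
Q**2 = (I*sqrt(1238)/2)**2 = -619/2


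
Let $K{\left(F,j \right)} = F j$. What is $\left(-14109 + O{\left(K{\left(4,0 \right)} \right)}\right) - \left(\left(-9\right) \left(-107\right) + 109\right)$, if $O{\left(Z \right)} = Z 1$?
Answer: $-15181$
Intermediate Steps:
$O{\left(Z \right)} = Z$
$\left(-14109 + O{\left(K{\left(4,0 \right)} \right)}\right) - \left(\left(-9\right) \left(-107\right) + 109\right) = \left(-14109 + 4 \cdot 0\right) - \left(\left(-9\right) \left(-107\right) + 109\right) = \left(-14109 + 0\right) - \left(963 + 109\right) = -14109 - 1072 = -15181$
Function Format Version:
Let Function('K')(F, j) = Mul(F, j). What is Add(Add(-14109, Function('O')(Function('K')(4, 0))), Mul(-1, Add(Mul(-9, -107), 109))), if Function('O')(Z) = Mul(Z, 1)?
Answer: -15181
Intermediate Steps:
Function('O')(Z) = Z
Add(Add(-14109, Function('O')(Function('K')(4, 0))), Mul(-1, Add(Mul(-9, -107), 109))) = Add(Add(-14109, Mul(4, 0)), Mul(-1, Add(Mul(-9, -107), 109))) = Add(Add(-14109, 0), Mul(-1, Add(963, 109))) = Add(-14109, Mul(-1, 1072)) = Add(-14109, -1072) = -15181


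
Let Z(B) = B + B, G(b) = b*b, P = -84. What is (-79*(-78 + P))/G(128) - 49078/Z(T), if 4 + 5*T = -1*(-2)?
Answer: 502565119/8192 ≈ 61348.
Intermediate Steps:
T = -⅖ (T = -⅘ + (-1*(-2))/5 = -⅘ + (⅕)*2 = -⅘ + ⅖ = -⅖ ≈ -0.40000)
G(b) = b²
Z(B) = 2*B
(-79*(-78 + P))/G(128) - 49078/Z(T) = (-79*(-78 - 84))/(128²) - 49078/(2*(-⅖)) = -79*(-162)/16384 - 49078/(-⅘) = 12798*(1/16384) - 49078*(-5/4) = 6399/8192 + 122695/2 = 502565119/8192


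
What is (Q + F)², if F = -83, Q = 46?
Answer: 1369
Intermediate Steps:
(Q + F)² = (46 - 83)² = (-37)² = 1369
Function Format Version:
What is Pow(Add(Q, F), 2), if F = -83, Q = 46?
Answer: 1369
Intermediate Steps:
Pow(Add(Q, F), 2) = Pow(Add(46, -83), 2) = Pow(-37, 2) = 1369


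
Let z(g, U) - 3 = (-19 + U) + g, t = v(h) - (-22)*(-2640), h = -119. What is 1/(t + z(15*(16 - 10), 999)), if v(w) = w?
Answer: -1/57126 ≈ -1.7505e-5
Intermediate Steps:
t = -58199 (t = -119 - (-22)*(-2640) = -119 - 1*58080 = -119 - 58080 = -58199)
z(g, U) = -16 + U + g (z(g, U) = 3 + ((-19 + U) + g) = 3 + (-19 + U + g) = -16 + U + g)
1/(t + z(15*(16 - 10), 999)) = 1/(-58199 + (-16 + 999 + 15*(16 - 10))) = 1/(-58199 + (-16 + 999 + 15*6)) = 1/(-58199 + (-16 + 999 + 90)) = 1/(-58199 + 1073) = 1/(-57126) = -1/57126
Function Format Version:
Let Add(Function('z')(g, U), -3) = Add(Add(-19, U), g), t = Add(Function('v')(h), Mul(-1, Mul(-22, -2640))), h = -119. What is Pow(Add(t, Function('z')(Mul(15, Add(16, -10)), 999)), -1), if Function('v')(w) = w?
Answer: Rational(-1, 57126) ≈ -1.7505e-5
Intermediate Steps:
t = -58199 (t = Add(-119, Mul(-1, Mul(-22, -2640))) = Add(-119, Mul(-1, 58080)) = Add(-119, -58080) = -58199)
Function('z')(g, U) = Add(-16, U, g) (Function('z')(g, U) = Add(3, Add(Add(-19, U), g)) = Add(3, Add(-19, U, g)) = Add(-16, U, g))
Pow(Add(t, Function('z')(Mul(15, Add(16, -10)), 999)), -1) = Pow(Add(-58199, Add(-16, 999, Mul(15, Add(16, -10)))), -1) = Pow(Add(-58199, Add(-16, 999, Mul(15, 6))), -1) = Pow(Add(-58199, Add(-16, 999, 90)), -1) = Pow(Add(-58199, 1073), -1) = Pow(-57126, -1) = Rational(-1, 57126)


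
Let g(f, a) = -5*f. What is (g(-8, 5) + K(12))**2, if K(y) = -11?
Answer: 841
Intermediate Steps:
(g(-8, 5) + K(12))**2 = (-5*(-8) - 11)**2 = (40 - 11)**2 = 29**2 = 841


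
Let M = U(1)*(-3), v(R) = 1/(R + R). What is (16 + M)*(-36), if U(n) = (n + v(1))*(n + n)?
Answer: -252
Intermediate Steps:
v(R) = 1/(2*R)
U(n) = 2*n*(½ + n) (U(n) = (n + (½)/1)*(n + n) = (n + (½)*1)*(2*n) = (n + ½)*(2*n) = (½ + n)*(2*n) = 2*n*(½ + n))
M = -9 (M = (1*(1 + 2*1))*(-3) = (1*(1 + 2))*(-3) = (1*3)*(-3) = 3*(-3) = -9)
(16 + M)*(-36) = (16 - 9)*(-36) = 7*(-36) = -252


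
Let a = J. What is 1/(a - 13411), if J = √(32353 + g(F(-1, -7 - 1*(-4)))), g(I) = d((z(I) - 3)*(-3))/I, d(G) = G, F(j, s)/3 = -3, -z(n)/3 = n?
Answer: -13411/179822560 - √32361/179822560 ≈ -7.5580e-5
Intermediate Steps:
z(n) = -3*n
F(j, s) = -9 (F(j, s) = 3*(-3) = -9)
g(I) = (9 + 9*I)/I (g(I) = ((-3*I - 3)*(-3))/I = ((-3 - 3*I)*(-3))/I = (9 + 9*I)/I)
J = √32361 (J = √(32353 + (9 + 9/(-9))) = √(32353 + (9 + 9*(-⅑))) = √(32353 + (9 - 1)) = √(32353 + 8) = √32361 ≈ 179.89)
a = √32361 ≈ 179.89
1/(a - 13411) = 1/(√32361 - 13411) = 1/(-13411 + √32361)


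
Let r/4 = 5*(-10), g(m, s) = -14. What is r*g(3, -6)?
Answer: 2800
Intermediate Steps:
r = -200 (r = 4*(5*(-10)) = 4*(-50) = -200)
r*g(3, -6) = -200*(-14) = 2800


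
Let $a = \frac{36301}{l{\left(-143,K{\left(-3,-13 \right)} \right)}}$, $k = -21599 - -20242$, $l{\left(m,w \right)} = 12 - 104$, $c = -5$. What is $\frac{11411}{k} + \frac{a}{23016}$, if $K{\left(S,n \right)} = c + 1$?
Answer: $- \frac{1052684063}{124930848} \approx -8.4261$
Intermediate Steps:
$K{\left(S,n \right)} = -4$ ($K{\left(S,n \right)} = -5 + 1 = -4$)
$l{\left(m,w \right)} = -92$ ($l{\left(m,w \right)} = 12 - 104 = -92$)
$k = -1357$ ($k = -21599 + 20242 = -1357$)
$a = - \frac{36301}{92}$ ($a = \frac{36301}{-92} = 36301 \left(- \frac{1}{92}\right) = - \frac{36301}{92} \approx -394.58$)
$\frac{11411}{k} + \frac{a}{23016} = \frac{11411}{-1357} - \frac{36301}{92 \cdot 23016} = 11411 \left(- \frac{1}{1357}\right) - \frac{36301}{2117472} = - \frac{11411}{1357} - \frac{36301}{2117472} = - \frac{1052684063}{124930848}$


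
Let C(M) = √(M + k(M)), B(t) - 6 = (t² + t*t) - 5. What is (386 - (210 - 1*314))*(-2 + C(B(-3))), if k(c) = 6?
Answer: 1470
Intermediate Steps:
B(t) = 1 + 2*t² (B(t) = 6 + ((t² + t*t) - 5) = 6 + ((t² + t²) - 5) = 6 + (2*t² - 5) = 6 + (-5 + 2*t²) = 1 + 2*t²)
C(M) = √(6 + M) (C(M) = √(M + 6) = √(6 + M))
(386 - (210 - 1*314))*(-2 + C(B(-3))) = (386 - (210 - 1*314))*(-2 + √(6 + (1 + 2*(-3)²))) = (386 - (210 - 314))*(-2 + √(6 + (1 + 2*9))) = (386 - 1*(-104))*(-2 + √(6 + (1 + 18))) = (386 + 104)*(-2 + √(6 + 19)) = 490*(-2 + √25) = 490*(-2 + 5) = 490*3 = 1470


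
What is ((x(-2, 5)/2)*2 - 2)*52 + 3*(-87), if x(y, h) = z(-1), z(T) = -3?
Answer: -521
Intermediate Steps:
x(y, h) = -3
((x(-2, 5)/2)*2 - 2)*52 + 3*(-87) = (-3/2*2 - 2)*52 + 3*(-87) = (-3*1/2*2 - 2)*52 - 261 = (-3/2*2 - 2)*52 - 261 = (-3 - 2)*52 - 261 = -5*52 - 261 = -260 - 261 = -521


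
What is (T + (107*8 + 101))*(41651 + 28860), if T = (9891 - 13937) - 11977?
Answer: -1062318726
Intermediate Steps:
T = -16023 (T = -4046 - 11977 = -16023)
(T + (107*8 + 101))*(41651 + 28860) = (-16023 + (107*8 + 101))*(41651 + 28860) = (-16023 + (856 + 101))*70511 = (-16023 + 957)*70511 = -15066*70511 = -1062318726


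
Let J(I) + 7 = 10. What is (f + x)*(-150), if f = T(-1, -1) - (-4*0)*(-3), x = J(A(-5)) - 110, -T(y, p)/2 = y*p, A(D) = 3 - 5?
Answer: 16350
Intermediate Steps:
A(D) = -2
J(I) = 3 (J(I) = -7 + 10 = 3)
T(y, p) = -2*p*y (T(y, p) = -2*y*p = -2*p*y)
x = -107 (x = 3 - 110 = -107)
f = -2 (f = -2*(-1)*(-1) - (-4*0)*(-3) = -2 - 0*(-3) = -2 - 1*0 = -2 + 0 = -2)
(f + x)*(-150) = (-2 - 107)*(-150) = -109*(-150) = 16350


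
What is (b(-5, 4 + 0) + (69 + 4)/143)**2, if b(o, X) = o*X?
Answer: 7767369/20449 ≈ 379.84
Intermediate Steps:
b(o, X) = X*o
(b(-5, 4 + 0) + (69 + 4)/143)**2 = ((4 + 0)*(-5) + (69 + 4)/143)**2 = (4*(-5) + 73*(1/143))**2 = (-20 + 73/143)**2 = (-2787/143)**2 = 7767369/20449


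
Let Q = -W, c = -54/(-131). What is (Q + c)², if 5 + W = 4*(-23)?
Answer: 162843121/17161 ≈ 9489.1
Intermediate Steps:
W = -97 (W = -5 + 4*(-23) = -5 - 92 = -97)
c = 54/131 (c = -54*(-1/131) = 54/131 ≈ 0.41221)
Q = 97 (Q = -1*(-97) = 97)
(Q + c)² = (97 + 54/131)² = (12761/131)² = 162843121/17161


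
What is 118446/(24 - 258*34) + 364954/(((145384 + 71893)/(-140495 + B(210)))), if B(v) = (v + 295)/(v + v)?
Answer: -261665078171584/1108764531 ≈ -2.3600e+5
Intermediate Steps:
B(v) = (295 + v)/(2*v) (B(v) = (295 + v)/((2*v)) = (295 + v)*(1/(2*v)) = (295 + v)/(2*v))
118446/(24 - 258*34) + 364954/(((145384 + 71893)/(-140495 + B(210)))) = 118446/(24 - 258*34) + 364954/(((145384 + 71893)/(-140495 + (½)*(295 + 210)/210))) = 118446/(24 - 8772) + 364954/((217277/(-140495 + (½)*(1/210)*505))) = 118446/(-8748) + 364954/((217277/(-140495 + 101/84))) = 118446*(-1/8748) + 364954/((217277/(-11801479/84))) = -19741/1458 + 364954/((217277*(-84/11801479))) = -19741/1458 + 364954/(-18251268/11801479) = -19741/1458 + 364954*(-11801479/18251268) = -19741/1458 - 2153498483483/9125634 = -261665078171584/1108764531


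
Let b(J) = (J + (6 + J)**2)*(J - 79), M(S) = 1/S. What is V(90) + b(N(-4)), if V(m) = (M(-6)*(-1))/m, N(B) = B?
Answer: 1/540 ≈ 0.0018519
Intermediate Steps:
b(J) = (-79 + J)*(J + (6 + J)**2) (b(J) = (J + (6 + J)**2)*(-79 + J) = (-79 + J)*(J + (6 + J)**2))
V(m) = 1/(6*m) (V(m) = (-1/(-6))/m = (-1/6*(-1))/m = 1/(6*m))
V(90) + b(N(-4)) = (1/6)/90 + (-2844 + (-4)**3 - 991*(-4) - 66*(-4)**2) = (1/6)*(1/90) + (-2844 - 64 + 3964 - 66*16) = 1/540 + (-2844 - 64 + 3964 - 1056) = 1/540 + 0 = 1/540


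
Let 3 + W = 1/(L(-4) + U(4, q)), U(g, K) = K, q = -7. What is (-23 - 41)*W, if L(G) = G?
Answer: 2176/11 ≈ 197.82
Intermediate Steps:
W = -34/11 (W = -3 + 1/(-4 - 7) = -3 + 1/(-11) = -3 - 1/11 = -34/11 ≈ -3.0909)
(-23 - 41)*W = (-23 - 41)*(-34/11) = -64*(-34/11) = 2176/11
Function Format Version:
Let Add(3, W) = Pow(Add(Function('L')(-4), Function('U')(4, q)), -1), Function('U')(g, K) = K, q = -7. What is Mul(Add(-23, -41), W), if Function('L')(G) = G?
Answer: Rational(2176, 11) ≈ 197.82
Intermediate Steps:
W = Rational(-34, 11) (W = Add(-3, Pow(Add(-4, -7), -1)) = Add(-3, Pow(-11, -1)) = Add(-3, Rational(-1, 11)) = Rational(-34, 11) ≈ -3.0909)
Mul(Add(-23, -41), W) = Mul(Add(-23, -41), Rational(-34, 11)) = Mul(-64, Rational(-34, 11)) = Rational(2176, 11)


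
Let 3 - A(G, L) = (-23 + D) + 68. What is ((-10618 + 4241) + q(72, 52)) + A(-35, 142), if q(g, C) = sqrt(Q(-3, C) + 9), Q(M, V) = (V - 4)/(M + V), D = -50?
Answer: -6369 + sqrt(489)/7 ≈ -6365.8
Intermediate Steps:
Q(M, V) = (-4 + V)/(M + V)
q(g, C) = sqrt(9 + (-4 + C)/(-3 + C)) (q(g, C) = sqrt((-4 + C)/(-3 + C) + 9) = sqrt(9 + (-4 + C)/(-3 + C)))
A(G, L) = 8 (A(G, L) = 3 - ((-23 - 50) + 68) = 3 - (-73 + 68) = 3 - 1*(-5) = 3 + 5 = 8)
((-10618 + 4241) + q(72, 52)) + A(-35, 142) = ((-10618 + 4241) + sqrt((-31 + 10*52)/(-3 + 52))) + 8 = (-6377 + sqrt((-31 + 520)/49)) + 8 = (-6377 + sqrt((1/49)*489)) + 8 = (-6377 + sqrt(489/49)) + 8 = (-6377 + sqrt(489)/7) + 8 = -6369 + sqrt(489)/7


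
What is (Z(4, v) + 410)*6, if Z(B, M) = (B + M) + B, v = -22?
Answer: 2376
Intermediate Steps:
Z(B, M) = M + 2*B
(Z(4, v) + 410)*6 = ((-22 + 2*4) + 410)*6 = ((-22 + 8) + 410)*6 = (-14 + 410)*6 = 396*6 = 2376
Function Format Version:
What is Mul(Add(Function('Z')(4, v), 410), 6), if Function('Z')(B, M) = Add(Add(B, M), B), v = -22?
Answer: 2376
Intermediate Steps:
Function('Z')(B, M) = Add(M, Mul(2, B))
Mul(Add(Function('Z')(4, v), 410), 6) = Mul(Add(Add(-22, Mul(2, 4)), 410), 6) = Mul(Add(Add(-22, 8), 410), 6) = Mul(Add(-14, 410), 6) = Mul(396, 6) = 2376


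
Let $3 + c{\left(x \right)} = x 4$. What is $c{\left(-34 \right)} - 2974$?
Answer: $-3113$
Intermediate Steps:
$c{\left(x \right)} = -3 + 4 x$ ($c{\left(x \right)} = -3 + x 4 = -3 + 4 x$)
$c{\left(-34 \right)} - 2974 = \left(-3 + 4 \left(-34\right)\right) - 2974 = \left(-3 - 136\right) - 2974 = -139 - 2974 = -3113$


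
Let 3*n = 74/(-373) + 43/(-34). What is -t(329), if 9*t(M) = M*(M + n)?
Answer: -456892499/38046 ≈ -12009.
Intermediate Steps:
n = -6185/12682 (n = (74/(-373) + 43/(-34))/3 = (74*(-1/373) + 43*(-1/34))/3 = (-74/373 - 43/34)/3 = (⅓)*(-18555/12682) = -6185/12682 ≈ -0.48770)
t(M) = M*(-6185/12682 + M)/9 (t(M) = (M*(M - 6185/12682))/9 = (M*(-6185/12682 + M))/9 = M*(-6185/12682 + M)/9)
-t(329) = -329*(-6185 + 12682*329)/114138 = -329*(-6185 + 4172378)/114138 = -329*4166193/114138 = -1*456892499/38046 = -456892499/38046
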